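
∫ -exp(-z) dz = exp(-z) + C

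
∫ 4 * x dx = 2*x^2 + C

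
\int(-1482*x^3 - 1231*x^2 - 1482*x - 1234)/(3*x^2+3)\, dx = -247*x^2 - 1231*x/3 + acot(x) + C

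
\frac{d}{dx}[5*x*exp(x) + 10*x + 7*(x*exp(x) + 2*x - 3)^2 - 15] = 14*x^2*exp(2*x) + 28*x^2*exp(x) + 14*x*exp(2*x) + 19*x*exp(x) + 56*x - 37*exp(x) - 74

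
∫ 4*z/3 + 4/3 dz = 2*z^2/3 + 4*z/3 + C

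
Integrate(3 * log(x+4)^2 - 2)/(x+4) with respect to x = (log(x + 4)^2 - 2)*log(x + 4) + C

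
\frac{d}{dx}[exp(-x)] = -exp(-x)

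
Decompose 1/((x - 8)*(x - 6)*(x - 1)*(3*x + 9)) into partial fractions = -1/(1188*(x + 3)) + 1/(420*(x - 1)) - 1/(270*(x - 6)) + 1/(462*(x - 8))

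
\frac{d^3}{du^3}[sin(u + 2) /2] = -cos(u + 2)/2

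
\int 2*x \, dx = x^2 + C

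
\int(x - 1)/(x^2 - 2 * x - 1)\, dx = log((x - 1)^2 - 2)/2 + C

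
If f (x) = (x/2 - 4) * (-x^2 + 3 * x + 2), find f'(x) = -3*x^2/2 + 11*x - 11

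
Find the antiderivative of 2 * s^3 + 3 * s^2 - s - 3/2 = s^4/2 + s^3 - s^2/2 - 3*s/2 + C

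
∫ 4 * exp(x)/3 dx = 4*exp(x)/3 + C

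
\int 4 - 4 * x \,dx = -2*x^2 + 4*x + C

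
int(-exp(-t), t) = exp(-t) + C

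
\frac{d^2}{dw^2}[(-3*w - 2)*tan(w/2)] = -(3*w*sin(w/2)/(2*cos(w/2)) + sin(w/2)/cos(w/2) + 3)/cos(w/2)^2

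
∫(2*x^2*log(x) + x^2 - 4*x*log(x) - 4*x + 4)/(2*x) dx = (x - 2)^2*log(x)/2 + C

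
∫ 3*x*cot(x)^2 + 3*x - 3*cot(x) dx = -3*x*cot(x) + C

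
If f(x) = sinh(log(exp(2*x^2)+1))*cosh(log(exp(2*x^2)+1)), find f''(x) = 4*(8*x^2*exp(2*x^2)*sinh(2*log(exp(2*x^2) + 1)) + 4*x^2*cosh(2*log(exp(2*x^2) + 1)) + exp(2*x^2)*cosh(2*log(exp(2*x^2) + 1)) + cosh(2*log(exp(2*x^2) + 1)))*exp(2*x^2)/(exp(4*x^2) + 2*exp(2*x^2) + 1)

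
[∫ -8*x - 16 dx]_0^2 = -48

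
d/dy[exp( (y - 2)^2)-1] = 2*y*exp(y^2 - 4*y + 4) - 4*exp(y^2 - 4*y + 4)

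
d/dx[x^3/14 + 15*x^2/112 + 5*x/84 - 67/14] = 3*x^2/14 + 15*x/56 + 5/84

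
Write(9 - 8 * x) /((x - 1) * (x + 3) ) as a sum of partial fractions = -33/(4*(x + 3)) + 1/(4*(x - 1))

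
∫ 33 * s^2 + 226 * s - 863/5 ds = 11*s^3 + 113*s^2 - 863*s/5 + C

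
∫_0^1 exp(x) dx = -1 + E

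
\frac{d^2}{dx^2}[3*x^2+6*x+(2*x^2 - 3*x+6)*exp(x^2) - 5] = 8*x^4*exp(x^2) - 12*x^3*exp(x^2) + 44*x^2*exp(x^2) - 18*x*exp(x^2) + 16*exp(x^2) + 6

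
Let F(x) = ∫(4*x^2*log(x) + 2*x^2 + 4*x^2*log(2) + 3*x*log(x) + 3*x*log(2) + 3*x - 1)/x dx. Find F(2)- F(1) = 22*log(2)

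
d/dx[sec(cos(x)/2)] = -sin(x)*tan(cos(x)/2)*sec(cos(x)/2)/2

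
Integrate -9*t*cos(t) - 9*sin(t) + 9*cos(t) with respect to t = (9 - 9*t)*sin(t) + C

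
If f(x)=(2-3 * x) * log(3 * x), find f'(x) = (-3*x*log(x) - 3*x*log(3) - 3*x + 2)/x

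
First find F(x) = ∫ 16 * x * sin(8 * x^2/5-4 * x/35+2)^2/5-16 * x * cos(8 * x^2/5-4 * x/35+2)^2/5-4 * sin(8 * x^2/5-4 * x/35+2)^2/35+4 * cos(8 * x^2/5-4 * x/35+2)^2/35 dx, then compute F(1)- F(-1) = -sin(244/35)/2 + sin(52/7)/2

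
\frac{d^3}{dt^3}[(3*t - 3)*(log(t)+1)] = (-3*t - 6)/t^3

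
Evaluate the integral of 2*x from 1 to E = -1 + exp(2)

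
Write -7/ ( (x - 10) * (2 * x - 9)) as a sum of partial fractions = 14/(11*(2*x - 9)) - 7/(11*(x - 10))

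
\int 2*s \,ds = s^2 + C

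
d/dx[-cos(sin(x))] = sin(sin(x))*cos(x)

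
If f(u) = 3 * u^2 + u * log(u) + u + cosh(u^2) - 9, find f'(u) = 2*u*sinh(u^2) + 6*u + log(u) + 2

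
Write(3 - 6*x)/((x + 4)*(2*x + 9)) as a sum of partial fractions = -60/(2*x + 9) + 27/(x + 4)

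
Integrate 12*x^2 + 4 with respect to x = 4*x^3 + 4*x + C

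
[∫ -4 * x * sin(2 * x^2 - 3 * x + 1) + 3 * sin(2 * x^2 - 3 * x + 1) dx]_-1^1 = 1 - cos(6)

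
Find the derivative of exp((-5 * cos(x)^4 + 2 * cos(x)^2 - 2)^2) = 8*(25*sin(x)^6 - 60*sin(x)^4 + 57*sin(x)^2 - 20)*exp(25)*exp(-80*sin(x)^2)*exp(114*sin(x)^4)*exp(-80*sin(x)^6)*exp(25*sin(x)^8)*sin(x)*cos(x)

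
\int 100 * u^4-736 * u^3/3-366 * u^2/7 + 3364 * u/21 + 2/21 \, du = 20*u^5 - 184*u^4/3 - 122*u^3/7 + 1682*u^2/21 + 2*u/21 + C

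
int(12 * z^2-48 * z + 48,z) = 4*z^3 - 24*z^2 + 48*z + C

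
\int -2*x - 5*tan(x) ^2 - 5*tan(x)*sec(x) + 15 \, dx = -x^2 + 20*x - 5*tan(x) - 5*sec(x) + C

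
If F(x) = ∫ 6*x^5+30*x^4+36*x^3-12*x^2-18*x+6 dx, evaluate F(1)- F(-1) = 16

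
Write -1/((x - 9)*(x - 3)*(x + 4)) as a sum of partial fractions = -1/(91*(x + 4)) + 1/(42*(x - 3)) - 1/(78*(x - 9))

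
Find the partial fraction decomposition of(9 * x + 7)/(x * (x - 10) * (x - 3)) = -34/(21*(x - 3)) + 97/(70*(x - 10)) + 7/(30*x)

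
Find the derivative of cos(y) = -sin(y)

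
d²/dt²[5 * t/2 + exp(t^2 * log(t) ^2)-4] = 4*t^2*exp(t^2*log(t)^2)*log(t)^4 + 8*t^2*exp(t^2*log(t)^2)*log(t)^3 + 4*t^2*exp(t^2*log(t)^2)*log(t)^2 + 2*exp(t^2*log(t)^2)*log(t)^2 + 6*exp(t^2*log(t)^2)*log(t) + 2*exp(t^2*log(t)^2)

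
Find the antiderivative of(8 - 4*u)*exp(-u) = 4*(u - 1)*exp(-u) + C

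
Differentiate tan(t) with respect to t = cos(t)^(-2)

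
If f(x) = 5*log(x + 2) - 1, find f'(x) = 5/(x + 2)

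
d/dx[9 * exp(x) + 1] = 9*exp(x)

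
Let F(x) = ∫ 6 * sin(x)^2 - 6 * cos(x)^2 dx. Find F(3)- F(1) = -3*sin(6) + 3*sin(2)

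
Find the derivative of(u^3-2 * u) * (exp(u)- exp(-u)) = (u^3*exp(2*u) + u^3 + 3*u^2*exp(2*u) - 3*u^2 - 2*u*exp(2*u) - 2*u - 2*exp(2*u) + 2)*exp(-u)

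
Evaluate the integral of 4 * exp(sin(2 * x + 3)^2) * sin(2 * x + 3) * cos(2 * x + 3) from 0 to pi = 0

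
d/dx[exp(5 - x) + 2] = -exp(5 - x)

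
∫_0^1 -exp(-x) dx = -1 + exp(-1)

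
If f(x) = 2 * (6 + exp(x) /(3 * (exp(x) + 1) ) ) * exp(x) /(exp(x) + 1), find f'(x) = (40*exp(2*x) + 36*exp(x))/(3*exp(3*x) + 9*exp(2*x) + 9*exp(x) + 3)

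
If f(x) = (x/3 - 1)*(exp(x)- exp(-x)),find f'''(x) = (x*exp(2*x) + x - 6)*exp(-x)/3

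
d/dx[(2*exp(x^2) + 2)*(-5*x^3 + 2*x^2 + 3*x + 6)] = -20*x^4*exp(x^2) + 8*x^3*exp(x^2) - 18*x^2*exp(x^2) - 30*x^2 + 32*x*exp(x^2) + 8*x + 6*exp(x^2) + 6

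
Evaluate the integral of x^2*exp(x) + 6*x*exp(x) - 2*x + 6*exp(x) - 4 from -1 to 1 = -8 + exp(-1) + 7*E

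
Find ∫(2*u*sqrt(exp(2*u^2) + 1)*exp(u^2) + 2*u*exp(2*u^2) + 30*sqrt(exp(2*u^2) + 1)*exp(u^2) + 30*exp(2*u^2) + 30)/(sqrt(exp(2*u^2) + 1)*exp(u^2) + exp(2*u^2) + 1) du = 30*u + log(sqrt(exp(2*u^2) + 1) + exp(u^2)) + C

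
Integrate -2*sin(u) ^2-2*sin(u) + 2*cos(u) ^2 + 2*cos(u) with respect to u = (sqrt(2)*sin(u + pi/4) + 1)^2 + C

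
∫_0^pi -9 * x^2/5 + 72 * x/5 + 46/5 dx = 91/5 + (-13 + pi)*(-3*pi^2/5 - 3*pi/5 + 7/5)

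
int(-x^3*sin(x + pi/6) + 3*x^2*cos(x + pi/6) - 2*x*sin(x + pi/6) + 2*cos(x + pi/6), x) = x*(x^2 + 2)*cos(x + pi/6) + C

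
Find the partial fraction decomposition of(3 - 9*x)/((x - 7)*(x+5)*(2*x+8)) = 2/(x + 5) - 39/(22*(x + 4)) - 5/(22*(x - 7))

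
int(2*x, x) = x^2 + C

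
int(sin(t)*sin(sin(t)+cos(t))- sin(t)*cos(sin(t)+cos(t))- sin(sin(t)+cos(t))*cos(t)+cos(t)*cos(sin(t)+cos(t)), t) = sqrt(2)*sin(sqrt(2)*sin(t + pi/4) + pi/4) + C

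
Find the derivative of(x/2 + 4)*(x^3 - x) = 2*x^3 + 12*x^2 - x - 4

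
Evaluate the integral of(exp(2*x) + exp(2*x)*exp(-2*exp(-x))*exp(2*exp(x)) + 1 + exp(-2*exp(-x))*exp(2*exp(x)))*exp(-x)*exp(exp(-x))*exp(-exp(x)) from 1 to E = -exp(E - exp(-1)) - exp(-exp(E) + exp(-E)) + exp(-E + exp(-1)) + exp(-exp(-E) + exp(E))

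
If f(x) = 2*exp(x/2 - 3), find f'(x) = exp(x/2 - 3)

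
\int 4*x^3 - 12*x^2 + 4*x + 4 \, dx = x^4 - 4*x^3 + 2*x^2 + 4*x + C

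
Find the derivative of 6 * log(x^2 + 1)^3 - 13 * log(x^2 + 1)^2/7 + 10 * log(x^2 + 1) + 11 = (252*x*log(x^2 + 1)^2 - 52*x*log(x^2 + 1) + 140*x)/(7*x^2 + 7)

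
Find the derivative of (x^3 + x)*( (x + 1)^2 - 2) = 5*x^4 + 8*x^3 + 4*x - 1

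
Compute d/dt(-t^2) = -2*t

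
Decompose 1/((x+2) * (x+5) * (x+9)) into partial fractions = 1/(28*(x + 9)) - 1/(12*(x + 5)) + 1/(21*(x + 2))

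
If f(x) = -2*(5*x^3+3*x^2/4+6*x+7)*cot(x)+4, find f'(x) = 10*x^3/sin(x)^2 - 30*x^2/tan(x) + 3*x^2/(2*sin(x)^2) - 3*x/tan(x) + 12*x/sin(x)^2 - 12/tan(x) + 14/sin(x)^2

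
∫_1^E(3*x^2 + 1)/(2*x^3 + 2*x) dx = -log(2)/2 + log(E + exp(3))/2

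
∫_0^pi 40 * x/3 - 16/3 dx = -16*pi/3 + 20*pi^2/3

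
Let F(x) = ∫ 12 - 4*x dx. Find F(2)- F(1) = 6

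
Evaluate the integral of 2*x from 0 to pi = pi^2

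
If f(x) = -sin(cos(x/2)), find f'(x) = sin(x/2)*cos(cos(x/2))/2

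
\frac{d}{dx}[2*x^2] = 4*x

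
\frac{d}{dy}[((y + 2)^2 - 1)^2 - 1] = 4*y^3 + 24*y^2 + 44*y + 24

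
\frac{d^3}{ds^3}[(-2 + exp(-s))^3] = (-12*exp(2*s) + 48*exp(s) - 27)*exp(-3*s)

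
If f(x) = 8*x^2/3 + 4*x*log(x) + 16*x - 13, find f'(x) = 16*x/3 + 4*log(x) + 20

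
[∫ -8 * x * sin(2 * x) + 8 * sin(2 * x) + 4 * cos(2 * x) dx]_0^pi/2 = 8 - 2*pi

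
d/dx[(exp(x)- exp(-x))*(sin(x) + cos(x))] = 2*(exp(2*x)*cos(x) + sin(x))*exp(-x)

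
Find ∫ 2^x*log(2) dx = 2^x + C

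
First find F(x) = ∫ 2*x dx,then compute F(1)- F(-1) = 0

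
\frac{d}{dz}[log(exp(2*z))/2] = 1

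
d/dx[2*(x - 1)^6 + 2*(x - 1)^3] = 12*x^5 - 60*x^4 + 120*x^3 - 114*x^2 + 48*x - 6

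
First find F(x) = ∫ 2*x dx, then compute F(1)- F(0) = 1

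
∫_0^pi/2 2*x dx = pi^2/4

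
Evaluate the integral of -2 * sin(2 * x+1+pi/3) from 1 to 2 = -cos(pi/3 + 3) + cos(pi/3 + 5)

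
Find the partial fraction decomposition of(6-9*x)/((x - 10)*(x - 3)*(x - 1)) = -1/(6*(x - 1)) + 3/(2*(x - 3)) - 4/(3*(x - 10))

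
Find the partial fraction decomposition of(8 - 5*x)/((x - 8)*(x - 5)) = 17/(3*(x - 5)) - 32/(3*(x - 8))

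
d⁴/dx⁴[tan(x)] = 24*tan(x)^5 + 40*tan(x)^3 + 16*tan(x)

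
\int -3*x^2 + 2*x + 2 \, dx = -x^3 + x^2 + 2*x + C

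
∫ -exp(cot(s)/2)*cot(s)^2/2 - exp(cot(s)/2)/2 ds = exp(cot(s)/2) + C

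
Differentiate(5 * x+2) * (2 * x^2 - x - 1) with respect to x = 30*x^2 - 2*x - 7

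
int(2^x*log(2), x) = 2^x + C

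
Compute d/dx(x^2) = 2*x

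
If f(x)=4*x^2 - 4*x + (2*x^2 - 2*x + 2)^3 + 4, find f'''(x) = 960*x^3 - 1440*x^2 + 1152*x - 336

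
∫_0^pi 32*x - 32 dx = -16 + (4 - 4*pi)^2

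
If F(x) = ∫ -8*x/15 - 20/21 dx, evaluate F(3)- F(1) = -424/105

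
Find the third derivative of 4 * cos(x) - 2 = 4*sin(x)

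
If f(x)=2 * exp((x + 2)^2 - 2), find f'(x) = 4*x*exp(x^2 + 4*x + 2) + 8*exp(x^2 + 4*x + 2)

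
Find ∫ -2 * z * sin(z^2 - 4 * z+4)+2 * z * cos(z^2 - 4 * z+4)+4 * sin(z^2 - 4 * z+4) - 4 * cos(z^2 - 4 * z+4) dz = sin((z - 2)^2) + cos((z - 2)^2) + C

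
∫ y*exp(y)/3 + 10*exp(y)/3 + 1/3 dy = (y + 9)*(exp(y) + 1)/3 + C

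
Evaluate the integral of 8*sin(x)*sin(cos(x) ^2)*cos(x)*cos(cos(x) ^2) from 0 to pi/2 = 2*sin(1)^2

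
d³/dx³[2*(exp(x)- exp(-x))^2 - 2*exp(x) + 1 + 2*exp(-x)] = (16*exp(4*x) - 2*exp(3*x) - 2*exp(x) - 16)*exp(-2*x)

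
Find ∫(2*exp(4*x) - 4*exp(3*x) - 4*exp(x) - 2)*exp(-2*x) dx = ((exp(x) - 2)*exp(x) - 1)^2*exp(-2*x) + C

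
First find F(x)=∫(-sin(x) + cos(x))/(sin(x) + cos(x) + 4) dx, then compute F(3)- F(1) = -log(cos(1) + sin(1) + 4) + log(cos(3) + sin(3) + 4)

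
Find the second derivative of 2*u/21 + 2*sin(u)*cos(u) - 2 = -4*sin(2*u)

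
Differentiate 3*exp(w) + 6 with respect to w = 3*exp(w)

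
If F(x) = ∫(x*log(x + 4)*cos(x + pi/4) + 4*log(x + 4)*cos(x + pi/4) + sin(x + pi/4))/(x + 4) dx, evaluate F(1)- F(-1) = -log(3)*cos(pi/4 + 1) + log(5)*sin(pi/4 + 1)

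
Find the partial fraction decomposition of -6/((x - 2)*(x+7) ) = 2/(3*(x + 7)) - 2/(3*(x - 2))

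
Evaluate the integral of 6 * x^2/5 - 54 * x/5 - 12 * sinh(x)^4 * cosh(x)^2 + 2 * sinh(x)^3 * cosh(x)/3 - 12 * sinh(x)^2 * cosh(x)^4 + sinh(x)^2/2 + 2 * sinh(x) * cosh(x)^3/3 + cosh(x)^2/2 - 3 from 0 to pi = -4*sinh(pi)^3*cosh(pi)^3 + (3 + 2*pi)*(-3*pi + pi^2/5 + 3) - 217/24 + sinh(2*pi)/4 + cosh(4*pi)/24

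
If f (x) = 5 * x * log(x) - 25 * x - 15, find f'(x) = 5*log(x) - 20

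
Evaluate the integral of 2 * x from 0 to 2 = 4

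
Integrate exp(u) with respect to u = exp(u) + C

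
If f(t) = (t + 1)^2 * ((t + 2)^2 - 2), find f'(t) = 4*t^3 + 18*t^2 + 22*t + 8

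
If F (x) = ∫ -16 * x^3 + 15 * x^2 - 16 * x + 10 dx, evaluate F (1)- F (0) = 3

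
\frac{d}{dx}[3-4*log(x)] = -4/x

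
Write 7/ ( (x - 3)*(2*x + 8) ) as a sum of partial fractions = -1/(2*(x + 4)) + 1/(2*(x - 3))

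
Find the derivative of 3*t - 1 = 3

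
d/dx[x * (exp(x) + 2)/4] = x*exp(x)/4 + exp(x)/4 + 1/2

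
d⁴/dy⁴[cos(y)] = cos(y)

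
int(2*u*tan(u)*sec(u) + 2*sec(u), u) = 2*u*sec(u) + C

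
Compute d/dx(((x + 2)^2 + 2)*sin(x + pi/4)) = x^2*cos(x + pi/4) + 2*x*sin(x + pi/4) + 4*x*cos(x + pi/4) + 4*sin(x + pi/4) + 6*cos(x + pi/4)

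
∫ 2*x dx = x^2 + C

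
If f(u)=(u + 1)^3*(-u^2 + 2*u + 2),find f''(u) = -20*u^3 - 12*u^2 + 30*u + 22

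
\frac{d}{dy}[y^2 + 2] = 2*y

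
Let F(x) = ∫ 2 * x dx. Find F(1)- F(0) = 1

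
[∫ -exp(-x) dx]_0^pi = -1 + exp(-pi)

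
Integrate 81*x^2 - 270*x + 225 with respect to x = 27*x^3 - 135*x^2 + 225*x + C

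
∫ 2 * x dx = x^2 + C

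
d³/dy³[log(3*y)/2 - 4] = y^(-3)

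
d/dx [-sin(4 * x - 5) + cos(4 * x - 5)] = -4*sin(4*x - 5) - 4*cos(4*x - 5)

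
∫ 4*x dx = 2*x^2 + C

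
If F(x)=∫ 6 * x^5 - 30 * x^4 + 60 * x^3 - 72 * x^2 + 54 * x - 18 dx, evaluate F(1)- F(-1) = -96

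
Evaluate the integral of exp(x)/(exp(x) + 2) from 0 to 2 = -log(3) + log(2 + exp(2))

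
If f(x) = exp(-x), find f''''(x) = exp(-x)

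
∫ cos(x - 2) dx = sin(x - 2) + C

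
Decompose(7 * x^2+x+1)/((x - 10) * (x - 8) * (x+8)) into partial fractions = 49/(32*(x + 8)) - 457/(32*(x - 8)) + 79/(4*(x - 10))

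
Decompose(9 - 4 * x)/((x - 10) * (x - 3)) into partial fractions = 3/(7*(x - 3)) - 31/(7*(x - 10))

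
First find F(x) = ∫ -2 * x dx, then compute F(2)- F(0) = -4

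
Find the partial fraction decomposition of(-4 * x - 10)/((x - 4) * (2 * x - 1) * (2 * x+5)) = 4/(7*(2*x - 1)) - 2/(7*(x - 4))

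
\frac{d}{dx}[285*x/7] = 285/7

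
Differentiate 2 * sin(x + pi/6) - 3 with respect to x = 2*cos(x + pi/6)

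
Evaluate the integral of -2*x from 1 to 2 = -3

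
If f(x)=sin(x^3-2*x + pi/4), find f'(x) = 3*x^2*cos(x^3 - 2*x + pi/4) - 2*cos(x^3 - 2*x + pi/4)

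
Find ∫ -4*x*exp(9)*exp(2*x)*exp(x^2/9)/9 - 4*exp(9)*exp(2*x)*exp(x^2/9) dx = -2*exp((x + 9)^2/9) + C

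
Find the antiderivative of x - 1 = x^2/2 - x + C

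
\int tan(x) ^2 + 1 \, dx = tan(x) + C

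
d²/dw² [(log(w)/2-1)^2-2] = (3 - log(w))/(2*w^2)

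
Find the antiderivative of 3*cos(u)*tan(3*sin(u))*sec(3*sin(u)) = sec(3*sin(u)) + C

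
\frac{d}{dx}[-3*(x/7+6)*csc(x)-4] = 3*x*cot(x)*csc(x)/7 + 18*cot(x)*csc(x) - 3*csc(x)/7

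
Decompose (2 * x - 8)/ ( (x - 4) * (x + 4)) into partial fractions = 2/(x + 4)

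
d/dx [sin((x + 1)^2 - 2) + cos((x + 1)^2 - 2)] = -2*x*sin(x^2 + 2*x - 1) + 2*x*cos(x^2 + 2*x - 1) - 2*sin(x^2 + 2*x - 1) + 2*cos(x^2 + 2*x - 1)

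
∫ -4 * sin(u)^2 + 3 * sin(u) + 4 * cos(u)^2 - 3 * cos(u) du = 2*sin(2*u) - 3*sqrt(2)*sin(u + pi/4) + C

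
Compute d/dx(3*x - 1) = 3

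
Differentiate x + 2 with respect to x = 1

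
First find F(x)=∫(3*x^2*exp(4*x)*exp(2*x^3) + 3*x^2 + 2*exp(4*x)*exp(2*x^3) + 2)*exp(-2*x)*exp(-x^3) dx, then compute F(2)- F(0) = -exp(-12) + exp(12)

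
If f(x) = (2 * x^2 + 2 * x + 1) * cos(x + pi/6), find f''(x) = -2*x^2*cos(x + pi/6) - 8*x*sin(x + pi/6) - 2*x*cos(x + pi/6) - 4*sin(x + pi/6) + 3*cos(x + pi/6)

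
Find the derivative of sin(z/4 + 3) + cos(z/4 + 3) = sqrt(2)*cos(z/4 + pi/4 + 3)/4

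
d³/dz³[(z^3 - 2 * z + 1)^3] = 504*z^6 - 1260*z^4 + 360*z^3 + 720*z^2 - 288*z - 30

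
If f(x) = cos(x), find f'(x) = -sin(x)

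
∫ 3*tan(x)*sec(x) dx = 3*sec(x) + C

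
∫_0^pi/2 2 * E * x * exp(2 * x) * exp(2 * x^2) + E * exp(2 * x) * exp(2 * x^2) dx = -E/2 + exp(1 + pi + pi^2/2)/2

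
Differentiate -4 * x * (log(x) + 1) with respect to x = -4*log(x) - 8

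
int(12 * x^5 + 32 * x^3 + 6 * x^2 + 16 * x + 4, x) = 2*x^6 + 8*x^4 + 2*x^3 + 8*x^2 + 4*x + C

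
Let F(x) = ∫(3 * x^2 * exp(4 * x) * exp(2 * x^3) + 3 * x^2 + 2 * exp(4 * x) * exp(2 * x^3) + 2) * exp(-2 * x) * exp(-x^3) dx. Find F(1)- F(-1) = -2*exp(-3) + 2*exp(3)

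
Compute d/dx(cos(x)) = -sin(x)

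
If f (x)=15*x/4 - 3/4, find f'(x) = 15/4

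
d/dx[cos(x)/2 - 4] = -sin(x)/2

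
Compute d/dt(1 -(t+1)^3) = -3*t^2 - 6*t - 3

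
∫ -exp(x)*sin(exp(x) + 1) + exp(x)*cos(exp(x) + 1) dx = sqrt(2)*sin(exp(x) + pi/4 + 1) + C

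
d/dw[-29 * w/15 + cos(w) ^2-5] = -sin(2*w) - 29/15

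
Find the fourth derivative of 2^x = 2^x*log(2)^4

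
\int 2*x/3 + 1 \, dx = x^2/3 + x + C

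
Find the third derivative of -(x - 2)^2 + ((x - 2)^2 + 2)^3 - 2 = 120*x^3 - 720*x^2 + 1584*x - 1248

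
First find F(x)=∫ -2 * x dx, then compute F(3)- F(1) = -8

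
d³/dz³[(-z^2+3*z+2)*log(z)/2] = (-2*z^2 - 3*z + 4)/(2*z^3)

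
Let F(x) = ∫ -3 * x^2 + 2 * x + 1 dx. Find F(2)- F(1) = -3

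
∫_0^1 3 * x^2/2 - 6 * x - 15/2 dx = -10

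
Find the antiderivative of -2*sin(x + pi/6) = 2*cos(x + pi/6) + C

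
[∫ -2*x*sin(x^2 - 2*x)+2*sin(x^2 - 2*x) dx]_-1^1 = cos(1) - cos(3)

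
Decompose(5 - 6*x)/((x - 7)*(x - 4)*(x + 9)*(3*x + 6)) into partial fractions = -59/(4368*(x + 9)) + 17/(1134*(x + 2)) + 19/(702*(x - 4)) - 37/(1296*(x - 7))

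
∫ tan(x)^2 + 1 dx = tan(x) + C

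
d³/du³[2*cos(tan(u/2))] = sin(tan(u/2))*tan(u/2)^6/4 - 3*sin(tan(u/2))*tan(u/2)^4/4 - 5*sin(tan(u/2))*tan(u/2)^2/4 - sin(tan(u/2))/4 - 3*cos(tan(u/2))*tan(u/2)^5/2 - 3*cos(tan(u/2))*tan(u/2)^3 - 3*cos(tan(u/2))*tan(u/2)/2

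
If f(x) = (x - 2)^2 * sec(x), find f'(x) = (x^2*sin(x)/cos(x) - 4*x*sin(x)/cos(x) + 2*x + 4*sin(x)/cos(x) - 4)/cos(x)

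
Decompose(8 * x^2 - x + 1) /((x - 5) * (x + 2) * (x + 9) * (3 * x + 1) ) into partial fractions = -3/(104*(3*x + 1)) - 47/(182*(x + 9)) + 1/(7*(x + 2)) + 1/(8*(x - 5))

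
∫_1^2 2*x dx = 3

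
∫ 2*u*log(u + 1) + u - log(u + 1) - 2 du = (u^2 - u - 2)*log(u + 1) + C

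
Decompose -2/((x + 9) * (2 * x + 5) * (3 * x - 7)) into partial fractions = -9/(493*(3*x - 7)) + 8/(377*(2*x + 5)) - 1/(221*(x + 9))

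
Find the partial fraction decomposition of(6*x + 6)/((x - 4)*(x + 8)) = 7/(2*(x + 8)) + 5/(2*(x - 4))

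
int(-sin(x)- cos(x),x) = -sin(x) + cos(x) + C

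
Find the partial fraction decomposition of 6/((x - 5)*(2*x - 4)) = -1/(x - 2) + 1/(x - 5)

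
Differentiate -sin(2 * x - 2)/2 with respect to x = -cos(2*x - 2)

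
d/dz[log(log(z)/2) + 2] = 1/(z*log(z))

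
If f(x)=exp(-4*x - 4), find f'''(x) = -64*exp(-4*x - 4)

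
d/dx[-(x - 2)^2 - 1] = 4 - 2*x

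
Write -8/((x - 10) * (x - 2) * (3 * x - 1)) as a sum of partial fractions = -72/(145*(3*x - 1)) + 1/(5*(x - 2)) - 1/(29*(x - 10))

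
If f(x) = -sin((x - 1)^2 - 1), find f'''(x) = 8*x^3*cos(x*(x - 2)) - 24*x^2*cos(x*(x - 2)) + 12*x*sin(x*(x - 2)) + 24*x*cos(x*(x - 2)) - 12*sin(x*(x - 2)) - 8*cos(x*(x - 2))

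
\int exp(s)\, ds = exp(s) + C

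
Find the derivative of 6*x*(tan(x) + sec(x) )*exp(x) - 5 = 6*(2*x*sin(x) + x*sin(2*x) + 2*x*cos(x) + 2*x + sin(2*x) + 2*cos(x))*exp(x)/(cos(2*x) + 1)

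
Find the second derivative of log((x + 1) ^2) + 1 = -2/(x^2 + 2*x + 1)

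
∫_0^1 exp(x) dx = -1 + E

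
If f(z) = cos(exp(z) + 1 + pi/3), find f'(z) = -exp(z)*sin(exp(z) + 1 + pi/3)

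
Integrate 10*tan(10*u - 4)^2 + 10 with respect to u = tan(10*u - 4) + C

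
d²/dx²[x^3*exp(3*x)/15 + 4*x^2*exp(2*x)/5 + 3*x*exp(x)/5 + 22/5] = 3*x^3*exp(3*x)/5 + 6*x^2*exp(3*x)/5 + 16*x^2*exp(2*x)/5 + 2*x*exp(3*x)/5 + 32*x*exp(2*x)/5 + 3*x*exp(x)/5 + 8*exp(2*x)/5 + 6*exp(x)/5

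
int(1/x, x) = log(5*x) + C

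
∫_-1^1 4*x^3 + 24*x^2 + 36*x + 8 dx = 32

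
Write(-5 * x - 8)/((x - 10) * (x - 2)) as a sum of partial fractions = 9/(4*(x - 2)) - 29/(4*(x - 10))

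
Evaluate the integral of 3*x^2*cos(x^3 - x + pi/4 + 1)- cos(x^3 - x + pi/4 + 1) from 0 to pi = -sin(pi/4 + 1 + pi^3) - sin(pi/4 + 1)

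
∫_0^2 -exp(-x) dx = -1 + exp(-2)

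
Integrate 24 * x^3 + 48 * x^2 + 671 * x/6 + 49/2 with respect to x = 6*x^4 + 16*x^3 + 671*x^2/12 + 49*x/2 + C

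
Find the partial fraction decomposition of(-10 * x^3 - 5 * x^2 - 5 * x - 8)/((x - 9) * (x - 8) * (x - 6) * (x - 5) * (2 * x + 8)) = 11/(540*(x + 4)) + 176/(27*(x - 5)) - 1189/(60*(x - 6)) + 343/(9*(x - 8)) - 149/(6*(x - 9))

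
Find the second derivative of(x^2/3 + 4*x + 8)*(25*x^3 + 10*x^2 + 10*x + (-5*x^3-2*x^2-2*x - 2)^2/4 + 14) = 350*x^6/3 + 1120*x^5 + 2160*x^4 + 4480*x^3/3 + 2164*x^2 + 1872*x + 314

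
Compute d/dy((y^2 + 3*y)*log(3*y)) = 2*y*log(y) + y + 2*y*log(3) + 3*log(y) + 3 + 3*log(3)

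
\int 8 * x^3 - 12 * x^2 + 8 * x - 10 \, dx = 2*x^4 - 4*x^3 + 4*x^2 - 10*x + C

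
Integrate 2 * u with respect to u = u^2 + C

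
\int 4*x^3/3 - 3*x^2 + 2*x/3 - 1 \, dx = x^4/3 - x^3 + x^2/3 - x + C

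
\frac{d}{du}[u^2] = 2*u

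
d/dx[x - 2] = 1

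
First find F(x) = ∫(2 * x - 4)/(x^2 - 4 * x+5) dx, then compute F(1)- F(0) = -log(5) + log(2)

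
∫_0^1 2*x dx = 1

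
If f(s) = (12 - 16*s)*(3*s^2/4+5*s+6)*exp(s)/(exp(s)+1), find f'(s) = (-12*s^3*exp(s) - 36*s^2*exp(2*s) - 107*s^2*exp(s) - 142*s*exp(2*s) - 178*s*exp(s) - 36*exp(2*s) + 36*exp(s))/(exp(2*s) + 2*exp(s) + 1)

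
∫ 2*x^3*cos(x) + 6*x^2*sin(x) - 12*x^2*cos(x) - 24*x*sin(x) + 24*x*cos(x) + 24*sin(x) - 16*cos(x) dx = 2*(x - 2)^3*sin(x) + C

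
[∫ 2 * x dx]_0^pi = pi^2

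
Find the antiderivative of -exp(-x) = exp(-x) + C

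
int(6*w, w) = 3*w^2 + C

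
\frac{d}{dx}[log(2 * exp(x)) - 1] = 1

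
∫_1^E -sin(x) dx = cos(E) - cos(1)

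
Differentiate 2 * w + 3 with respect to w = 2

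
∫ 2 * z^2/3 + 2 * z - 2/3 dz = 2*z^3/9 + z^2 - 2*z/3 + C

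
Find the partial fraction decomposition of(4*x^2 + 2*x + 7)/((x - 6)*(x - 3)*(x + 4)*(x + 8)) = -247/(616*(x + 8)) + 9/(40*(x + 4)) - 7/(33*(x - 3)) + 163/(420*(x - 6))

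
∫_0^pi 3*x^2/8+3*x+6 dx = -8 + (pi/2 + 2)^3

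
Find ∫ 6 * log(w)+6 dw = 6*w*log(w) + C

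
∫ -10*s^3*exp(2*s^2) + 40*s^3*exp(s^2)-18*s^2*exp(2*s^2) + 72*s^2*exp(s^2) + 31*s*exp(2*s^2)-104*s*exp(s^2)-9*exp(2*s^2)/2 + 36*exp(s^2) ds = -(s + 3)*(5*s - 6)*(exp(s^2) - 8)*exp(s^2)/2 + C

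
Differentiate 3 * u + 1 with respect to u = 3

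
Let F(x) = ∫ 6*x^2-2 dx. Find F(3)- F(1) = 48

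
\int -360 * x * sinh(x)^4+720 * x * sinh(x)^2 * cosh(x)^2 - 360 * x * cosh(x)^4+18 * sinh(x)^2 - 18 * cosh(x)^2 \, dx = -180*x^2 - 18*x + C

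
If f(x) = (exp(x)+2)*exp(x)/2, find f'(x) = exp(2*x) + exp(x)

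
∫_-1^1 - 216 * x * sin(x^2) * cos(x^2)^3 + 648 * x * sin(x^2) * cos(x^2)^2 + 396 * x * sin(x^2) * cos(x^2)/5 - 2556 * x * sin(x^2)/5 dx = 0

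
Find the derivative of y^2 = 2*y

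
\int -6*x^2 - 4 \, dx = -2*x^3 - 4*x + C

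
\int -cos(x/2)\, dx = -2*sin(x/2) + C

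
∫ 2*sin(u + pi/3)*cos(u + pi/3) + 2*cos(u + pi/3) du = (sin(u + pi/3) + 2)*sin(u + pi/3) + C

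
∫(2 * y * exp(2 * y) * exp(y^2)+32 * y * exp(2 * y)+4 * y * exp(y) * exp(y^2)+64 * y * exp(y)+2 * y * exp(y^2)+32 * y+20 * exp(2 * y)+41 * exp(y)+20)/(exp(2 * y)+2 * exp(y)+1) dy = ((exp(y) + 1)*(16*y^2 + 20*y + exp(y^2) + 16) + exp(y))/(exp(y) + 1) + C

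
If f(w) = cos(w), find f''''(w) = cos(w)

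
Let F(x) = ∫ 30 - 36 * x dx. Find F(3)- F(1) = -84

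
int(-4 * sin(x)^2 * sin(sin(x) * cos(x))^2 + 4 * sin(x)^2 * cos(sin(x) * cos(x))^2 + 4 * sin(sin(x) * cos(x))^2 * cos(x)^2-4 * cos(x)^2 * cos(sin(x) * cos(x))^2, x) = -2*sin(sin(2*x)) + C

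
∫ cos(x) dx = sin(x) + C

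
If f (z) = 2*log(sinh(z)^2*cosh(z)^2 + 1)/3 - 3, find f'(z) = 4*sinh(4*z)/(3*((cosh(2*z) - 1)^2 + 2*cosh(2*z) + 2))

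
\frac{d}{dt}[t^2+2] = 2*t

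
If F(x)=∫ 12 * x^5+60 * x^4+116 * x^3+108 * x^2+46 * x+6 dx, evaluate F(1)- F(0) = 108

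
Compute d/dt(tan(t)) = cos(t)^(-2)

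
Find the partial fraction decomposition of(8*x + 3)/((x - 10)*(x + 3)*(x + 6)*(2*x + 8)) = 15/(64*(x + 6)) - 29/(56*(x + 4)) + 7/(26*(x + 3)) + 83/(5824*(x - 10))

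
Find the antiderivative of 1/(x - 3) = log(x - 3) + C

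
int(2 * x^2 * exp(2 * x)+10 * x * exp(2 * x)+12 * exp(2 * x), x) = (x + 2)^2*exp(2*x) + C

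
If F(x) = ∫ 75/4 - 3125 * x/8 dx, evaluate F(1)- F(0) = -2825/16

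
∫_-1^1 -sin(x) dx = 0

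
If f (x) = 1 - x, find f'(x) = -1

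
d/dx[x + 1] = 1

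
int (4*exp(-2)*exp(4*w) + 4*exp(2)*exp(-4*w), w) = 2*sinh(4*w - 2) + C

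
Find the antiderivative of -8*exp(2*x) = -4*exp(2*x) + C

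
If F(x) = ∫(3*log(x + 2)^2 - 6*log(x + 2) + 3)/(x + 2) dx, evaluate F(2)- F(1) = -(-1 + log(3))^3 + (-1 + log(4))^3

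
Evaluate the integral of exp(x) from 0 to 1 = -1 + E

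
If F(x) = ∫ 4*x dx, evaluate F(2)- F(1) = 6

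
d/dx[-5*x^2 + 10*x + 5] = 10 - 10*x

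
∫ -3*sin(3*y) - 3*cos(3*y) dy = sqrt(2)*cos(3*y + pi/4) + C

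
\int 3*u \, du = 3*u^2/2 + C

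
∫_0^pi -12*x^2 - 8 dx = -4*pi^3 - 8*pi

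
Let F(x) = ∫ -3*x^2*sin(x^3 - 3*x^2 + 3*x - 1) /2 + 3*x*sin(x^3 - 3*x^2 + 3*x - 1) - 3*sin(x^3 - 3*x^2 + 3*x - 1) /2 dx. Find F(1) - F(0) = 1/2 - cos(1)/2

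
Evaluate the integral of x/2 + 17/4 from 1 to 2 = 5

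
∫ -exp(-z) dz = exp(-z) + C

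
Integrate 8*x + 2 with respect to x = 4*x^2 + 2*x + C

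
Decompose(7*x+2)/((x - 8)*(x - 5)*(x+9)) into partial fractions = -61/(238*(x + 9)) - 37/(42*(x - 5)) + 58/(51*(x - 8))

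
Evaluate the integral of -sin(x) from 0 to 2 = -1 + cos(2)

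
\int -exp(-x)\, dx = exp(-x) + C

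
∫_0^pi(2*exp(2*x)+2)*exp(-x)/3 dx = -2*exp(-pi)/3 + 2*exp(pi)/3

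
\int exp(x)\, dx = exp(x) + C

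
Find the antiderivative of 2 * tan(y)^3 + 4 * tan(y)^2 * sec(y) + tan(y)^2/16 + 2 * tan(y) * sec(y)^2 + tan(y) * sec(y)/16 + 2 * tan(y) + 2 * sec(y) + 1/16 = (tan(y) + sec(y))^2 + tan(y)/16 + sec(y)/16 + C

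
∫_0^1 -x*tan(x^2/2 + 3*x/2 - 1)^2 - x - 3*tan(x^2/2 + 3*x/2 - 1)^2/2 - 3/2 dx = -2*tan(1)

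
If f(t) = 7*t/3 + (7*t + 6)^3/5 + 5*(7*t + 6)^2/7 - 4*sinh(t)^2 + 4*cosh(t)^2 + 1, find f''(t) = 2058*t/5 + 2114/5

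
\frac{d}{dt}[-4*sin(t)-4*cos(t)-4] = 4*sin(t) - 4*cos(t)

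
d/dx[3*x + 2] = 3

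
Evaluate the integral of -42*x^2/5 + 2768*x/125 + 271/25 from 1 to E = -14*exp(3)/5 - 3289/125 + (3*E/5 + 6)^2/5 + 47*E/5 + 11*exp(2)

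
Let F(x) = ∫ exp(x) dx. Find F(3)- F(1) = -E + exp(3)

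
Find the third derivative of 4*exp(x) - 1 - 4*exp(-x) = (4*exp(2*x) + 4)*exp(-x)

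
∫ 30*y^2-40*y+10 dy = 10*y^3 - 20*y^2 + 10*y + C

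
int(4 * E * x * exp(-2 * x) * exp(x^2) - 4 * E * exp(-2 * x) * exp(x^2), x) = 2*exp((x - 1)^2) + C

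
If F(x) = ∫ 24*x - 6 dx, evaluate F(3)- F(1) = 84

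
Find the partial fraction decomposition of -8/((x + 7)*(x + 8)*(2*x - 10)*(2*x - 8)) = 1/(78*(x + 8)) - 1/(66*(x + 7)) + 1/(66*(x - 4)) - 1/(78*(x - 5))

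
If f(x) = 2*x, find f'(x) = 2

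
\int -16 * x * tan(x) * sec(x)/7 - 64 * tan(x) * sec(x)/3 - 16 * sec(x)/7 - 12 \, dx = (-4*x/7 - 16/3)*(4*sec(x) + 21) + C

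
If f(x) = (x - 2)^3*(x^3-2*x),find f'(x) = 6*x^5 - 30*x^4 + 40*x^3 + 12*x^2 - 48*x + 16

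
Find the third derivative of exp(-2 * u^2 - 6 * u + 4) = (-64*u^3 - 288*u^2 - 384*u - 144)*exp(-2*u^2 - 6*u + 4)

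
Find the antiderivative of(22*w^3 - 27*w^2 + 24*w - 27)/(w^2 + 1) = 11*w^2 - 27*w + log(w^2 + 1) + C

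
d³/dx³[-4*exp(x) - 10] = -4*exp(x)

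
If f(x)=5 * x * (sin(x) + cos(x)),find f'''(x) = -5*sqrt(2)*(x*cos(x + pi/4) + 3*sin(x + pi/4))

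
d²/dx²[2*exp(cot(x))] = 2*(1 + tan(x)^(-2))*(tan(x) + 1)^2*exp(1/tan(x))/tan(x)^2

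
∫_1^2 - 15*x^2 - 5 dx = -40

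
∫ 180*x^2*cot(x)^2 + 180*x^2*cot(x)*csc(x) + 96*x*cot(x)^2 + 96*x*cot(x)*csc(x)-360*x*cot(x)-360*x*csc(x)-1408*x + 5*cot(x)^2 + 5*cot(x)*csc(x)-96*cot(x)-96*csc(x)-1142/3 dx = (8*x - 20*(3*x + 1)^2/3 + 5)*(x + 3*cot(x) + 3*csc(x) + 12) + C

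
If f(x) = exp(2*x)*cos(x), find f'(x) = (-sin(x) + 2*cos(x))*exp(2*x)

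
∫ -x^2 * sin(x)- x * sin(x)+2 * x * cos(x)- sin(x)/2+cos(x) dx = (x^2 + x + 1/2)*cos(x) + C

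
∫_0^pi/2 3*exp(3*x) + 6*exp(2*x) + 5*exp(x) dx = -10 + 2*exp(pi/2) + (1 + exp(pi/2))^3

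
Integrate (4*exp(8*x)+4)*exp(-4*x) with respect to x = 2*sinh(4*x) + C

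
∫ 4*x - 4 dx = 2*x^2 - 4*x + C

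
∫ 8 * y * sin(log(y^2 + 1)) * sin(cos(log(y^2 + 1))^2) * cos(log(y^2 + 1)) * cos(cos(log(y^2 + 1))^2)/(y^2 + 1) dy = cos(cos(log(y^2 + 1))^2)^2 + C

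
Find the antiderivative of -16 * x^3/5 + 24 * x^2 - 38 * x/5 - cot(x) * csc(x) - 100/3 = -4*x^4/5 + 8*x^3 - 19*x^2/5 - 100*x/3 + csc(x) + C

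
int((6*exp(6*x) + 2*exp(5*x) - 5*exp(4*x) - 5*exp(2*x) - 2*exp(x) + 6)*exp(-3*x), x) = 2*(8*sinh(x)^2 + 2*sinh(x) + 1)*sinh(x) + C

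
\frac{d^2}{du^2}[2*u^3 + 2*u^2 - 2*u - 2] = 12*u + 4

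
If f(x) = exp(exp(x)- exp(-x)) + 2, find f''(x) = (exp(exp(x) - exp(-x)) - exp(x + exp(x) - exp(-x)) + 2*exp(2*x + exp(x) - exp(-x)) + exp(3*x + exp(x) - exp(-x)) + exp(4*x + exp(x) - exp(-x)))*exp(-2*x)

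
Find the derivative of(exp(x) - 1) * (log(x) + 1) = (x*exp(x)*log(x) + x*exp(x) + exp(x) - 1)/x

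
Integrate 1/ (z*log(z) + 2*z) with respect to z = log(2*log(z) + 4) + C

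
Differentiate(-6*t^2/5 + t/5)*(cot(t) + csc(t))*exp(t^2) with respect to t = (-12*t^3/tan(t) - 12*t^3/sin(t) + 2*t^2/tan(t) + 2*t^2/sin(t) + 6*t^2*cos(t)/sin(t)^2 + 6*t^2/sin(t)^2 - 12*t/tan(t) - 12*t/sin(t) - t*cos(t)/sin(t)^2 - t/sin(t)^2 + 1/tan(t) + 1/sin(t))*exp(t^2)/5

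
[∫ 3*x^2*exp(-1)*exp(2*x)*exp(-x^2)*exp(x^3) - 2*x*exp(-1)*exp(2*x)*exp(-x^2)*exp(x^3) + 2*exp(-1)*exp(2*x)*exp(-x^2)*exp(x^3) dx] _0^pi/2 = -exp(-1) + exp(-pi^2/4 - 1 + pi + pi^3/8)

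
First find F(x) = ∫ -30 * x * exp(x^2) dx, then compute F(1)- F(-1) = 0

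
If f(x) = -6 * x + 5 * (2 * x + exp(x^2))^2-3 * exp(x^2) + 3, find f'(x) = 40*x^2*exp(x^2) + 20*x*exp(2*x^2) - 6*x*exp(x^2) + 40*x + 20*exp(x^2) - 6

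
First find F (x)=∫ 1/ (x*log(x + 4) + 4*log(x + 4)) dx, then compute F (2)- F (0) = -log(log(4)) + log(log(6))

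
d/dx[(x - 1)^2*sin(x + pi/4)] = x^2*cos(x + pi/4) + 2*x*sin(x + pi/4) - 2*x*cos(x + pi/4) - 2*sin(x + pi/4) + cos(x + pi/4)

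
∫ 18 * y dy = 9*y^2 + C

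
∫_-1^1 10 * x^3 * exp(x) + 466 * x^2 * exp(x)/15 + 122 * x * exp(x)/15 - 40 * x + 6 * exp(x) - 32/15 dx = -64/15 + 224*exp(-1)/15 + 256*E/15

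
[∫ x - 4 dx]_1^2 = -5/2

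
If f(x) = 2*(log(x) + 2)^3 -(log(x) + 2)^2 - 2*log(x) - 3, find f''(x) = (-6*log(x)^2 - 10*log(x) + 4)/x^2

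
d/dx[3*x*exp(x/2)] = 3*x*exp(x/2)/2 + 3*exp(x/2)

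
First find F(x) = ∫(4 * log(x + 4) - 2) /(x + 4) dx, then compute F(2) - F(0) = -8*log(2)^2 - 2*log(6) + 4*log(2) + 2*log(6)^2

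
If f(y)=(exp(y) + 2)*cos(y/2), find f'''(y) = -11*exp(y)*sin(y/2)/8 + exp(y)*cos(y/2)/4 + sin(y/2)/4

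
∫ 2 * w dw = w^2 + C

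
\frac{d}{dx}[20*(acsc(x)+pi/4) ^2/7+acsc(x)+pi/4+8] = (-40*acsc(x) - 10*pi - 7)/(7*x^2*sqrt(1 - 1/x^2))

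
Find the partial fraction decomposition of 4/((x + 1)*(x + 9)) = -1/(2*(x + 9)) + 1/(2*(x + 1))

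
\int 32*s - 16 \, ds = 16*s^2 - 16*s + C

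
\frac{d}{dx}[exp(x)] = exp(x)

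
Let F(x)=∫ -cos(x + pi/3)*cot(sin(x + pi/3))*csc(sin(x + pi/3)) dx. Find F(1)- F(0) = -csc(sqrt(3)/2) + csc(sin(1 + pi/3))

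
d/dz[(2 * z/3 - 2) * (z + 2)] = 4*z/3 - 2/3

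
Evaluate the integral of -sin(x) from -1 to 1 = 0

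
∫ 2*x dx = x^2 + C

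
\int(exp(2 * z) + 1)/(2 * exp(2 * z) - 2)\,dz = log(2*sinh(z))/2 + C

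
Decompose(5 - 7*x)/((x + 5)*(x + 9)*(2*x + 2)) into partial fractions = 17/(16*(x + 9)) - 5/(4*(x + 5)) + 3/(16*(x + 1))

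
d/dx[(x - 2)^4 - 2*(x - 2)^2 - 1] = 4*x^3 - 24*x^2 + 44*x - 24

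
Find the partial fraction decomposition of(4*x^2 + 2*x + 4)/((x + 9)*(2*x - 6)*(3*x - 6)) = 155/(396*(x + 9)) - 4/(11*(x - 2)) + 23/(36*(x - 3))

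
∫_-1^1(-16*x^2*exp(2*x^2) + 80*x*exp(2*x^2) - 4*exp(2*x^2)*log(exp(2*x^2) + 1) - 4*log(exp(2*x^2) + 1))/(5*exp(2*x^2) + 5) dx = -8*log(1 + exp(2))/5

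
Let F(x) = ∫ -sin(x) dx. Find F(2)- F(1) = -cos(1) + cos(2)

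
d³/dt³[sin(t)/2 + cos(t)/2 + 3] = sin(t)/2 - cos(t)/2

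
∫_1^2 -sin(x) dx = -cos(1) + cos(2)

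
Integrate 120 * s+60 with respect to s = 60*s^2 + 60*s + C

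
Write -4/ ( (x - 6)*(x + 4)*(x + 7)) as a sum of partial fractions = -4/(39*(x + 7)) + 2/(15*(x + 4)) - 2/(65*(x - 6))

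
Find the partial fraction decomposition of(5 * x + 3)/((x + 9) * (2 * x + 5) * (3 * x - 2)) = 3/(29*(3*x - 2)) + 2/(13*(2*x + 5)) - 42/(377*(x + 9))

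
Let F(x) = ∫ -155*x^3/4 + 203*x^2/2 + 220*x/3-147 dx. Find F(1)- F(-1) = -679/3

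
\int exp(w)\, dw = exp(w) + C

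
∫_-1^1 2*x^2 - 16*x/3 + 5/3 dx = 14/3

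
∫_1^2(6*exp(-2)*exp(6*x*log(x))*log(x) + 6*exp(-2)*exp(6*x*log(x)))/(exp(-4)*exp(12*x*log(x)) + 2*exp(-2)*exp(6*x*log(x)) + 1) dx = -exp(-2)/(exp(-2) + 1) + 4096*exp(-2)/(1 + 4096*exp(-2))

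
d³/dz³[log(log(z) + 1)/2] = (2*log(z)^2 + 7*log(z) + 7)/(2*z^3*log(z)^3 + 6*z^3*log(z)^2 + 6*z^3*log(z) + 2*z^3)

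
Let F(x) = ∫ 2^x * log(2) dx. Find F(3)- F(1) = 6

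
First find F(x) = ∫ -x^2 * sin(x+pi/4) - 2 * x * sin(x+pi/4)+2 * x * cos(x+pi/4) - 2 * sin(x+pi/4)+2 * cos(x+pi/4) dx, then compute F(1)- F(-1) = sqrt(2)*(-3*sin(1) + 2*cos(1))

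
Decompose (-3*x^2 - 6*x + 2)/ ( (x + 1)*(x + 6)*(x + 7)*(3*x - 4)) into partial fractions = -153/(1925*(3*x - 4)) + 103/(150*(x + 7)) - 7/(11*(x + 6)) - 1/(42*(x + 1))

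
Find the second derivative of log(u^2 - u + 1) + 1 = (-2*u^2 + 2*u + 1)/(u^4 - 2*u^3 + 3*u^2 - 2*u + 1)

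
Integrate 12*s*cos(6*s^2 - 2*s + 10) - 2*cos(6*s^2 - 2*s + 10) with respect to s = sin(6*s^2 - 2*s + 10) + C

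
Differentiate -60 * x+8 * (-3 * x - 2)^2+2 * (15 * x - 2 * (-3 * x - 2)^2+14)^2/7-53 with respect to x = 2592*x^3/7 + 1944*x^2/7 + 468*x/7 + 36/7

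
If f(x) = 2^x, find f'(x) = 2^x*log(2)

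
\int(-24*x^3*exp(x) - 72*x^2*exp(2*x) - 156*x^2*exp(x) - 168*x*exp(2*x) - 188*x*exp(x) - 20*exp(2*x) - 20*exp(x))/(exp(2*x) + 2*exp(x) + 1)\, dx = -4*x*(6*x^2 + 21*x + 5)*exp(x)/(exp(x) + 1) + C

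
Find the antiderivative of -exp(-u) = exp(-u) + C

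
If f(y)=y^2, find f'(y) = 2*y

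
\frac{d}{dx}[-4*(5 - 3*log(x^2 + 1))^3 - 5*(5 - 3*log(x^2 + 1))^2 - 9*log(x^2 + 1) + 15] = (648*x*log(x^2 + 1)^2 - 2340*x*log(x^2 + 1) + 2082*x)/(x^2 + 1)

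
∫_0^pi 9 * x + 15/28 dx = 15*pi/28 + 9*pi^2/2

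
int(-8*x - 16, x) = -4*x^2 - 16*x + C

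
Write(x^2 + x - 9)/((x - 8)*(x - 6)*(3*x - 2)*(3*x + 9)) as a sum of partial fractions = -71/(3872*(3*x - 2)) + 1/(1089*(x + 3)) - 11/(288*(x - 6)) + 21/(484*(x - 8))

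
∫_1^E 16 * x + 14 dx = -30 - 2*E + 2*(-2*E - 2)^2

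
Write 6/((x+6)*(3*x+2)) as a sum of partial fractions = 9/(8*(3*x + 2)) - 3/(8*(x + 6))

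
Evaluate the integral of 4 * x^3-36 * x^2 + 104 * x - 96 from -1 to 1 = -216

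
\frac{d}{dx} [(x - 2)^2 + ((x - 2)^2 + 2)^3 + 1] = 6*x^5 - 60*x^4 + 264*x^3 - 624*x^2 + 794*x - 436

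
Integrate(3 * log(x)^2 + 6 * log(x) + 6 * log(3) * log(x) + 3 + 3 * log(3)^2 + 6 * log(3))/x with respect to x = (log(3*x) + 1)^3 + C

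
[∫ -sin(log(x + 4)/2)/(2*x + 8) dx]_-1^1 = -cos(log(3)/2) + cos(log(5)/2)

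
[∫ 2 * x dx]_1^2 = 3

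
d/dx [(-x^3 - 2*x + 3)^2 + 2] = 6*x^5 + 16*x^3 - 18*x^2 + 8*x - 12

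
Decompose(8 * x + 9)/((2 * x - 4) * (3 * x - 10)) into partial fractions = 107/(8*(3*x - 10)) - 25/(8*(x - 2))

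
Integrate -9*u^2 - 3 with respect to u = -3*u^3 - 3*u + C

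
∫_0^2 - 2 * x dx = -4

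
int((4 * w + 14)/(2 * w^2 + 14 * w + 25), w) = log(4*w^2 + 28*w + 50) + C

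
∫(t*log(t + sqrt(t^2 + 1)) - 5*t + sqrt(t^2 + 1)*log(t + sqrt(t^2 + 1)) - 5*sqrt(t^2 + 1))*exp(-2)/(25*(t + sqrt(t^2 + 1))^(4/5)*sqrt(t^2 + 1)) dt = (t + sqrt(t^2 + 1))^(1/5)*(log(t + sqrt(t^2 + 1)) - 10)*exp(-2)/5 + C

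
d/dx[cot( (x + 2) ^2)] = -2*(x + 2)/sin(x^2 + 4*x + 4)^2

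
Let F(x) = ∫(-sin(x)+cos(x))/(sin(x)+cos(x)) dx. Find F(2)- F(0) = log(cos(2) + sin(2))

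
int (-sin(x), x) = cos(x) + C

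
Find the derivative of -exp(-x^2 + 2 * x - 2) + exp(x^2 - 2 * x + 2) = (2*x*exp(2*x^2 - 4*x + 4) + 2*x - 2*exp(2*x^2 - 4*x + 4) - 2)*exp(-x^2 + 2*x - 2)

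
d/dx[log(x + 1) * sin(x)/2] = (x*log(x + 1)*cos(x) + log(x + 1)*cos(x) + sin(x))/(2*x + 2)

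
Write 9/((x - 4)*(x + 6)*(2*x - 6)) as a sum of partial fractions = 1/(20*(x + 6)) - 1/(2*(x - 3)) + 9/(20*(x - 4))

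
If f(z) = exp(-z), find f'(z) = -exp(-z)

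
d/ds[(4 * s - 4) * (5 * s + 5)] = 40*s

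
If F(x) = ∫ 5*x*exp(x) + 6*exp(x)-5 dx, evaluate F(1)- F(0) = -6 + 6*E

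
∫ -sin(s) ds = cos(s) + C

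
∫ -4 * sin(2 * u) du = 4*cos(u)^2 + C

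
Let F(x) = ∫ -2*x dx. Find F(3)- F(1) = -8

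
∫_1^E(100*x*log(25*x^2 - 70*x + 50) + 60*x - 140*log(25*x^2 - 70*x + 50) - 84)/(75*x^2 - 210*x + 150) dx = -log(5)^2/3 - 2*log(5)/5 + 2*log(1 + (7 - 5*E)^2)/5 + log(1 + (7 - 5*E)^2)^2/3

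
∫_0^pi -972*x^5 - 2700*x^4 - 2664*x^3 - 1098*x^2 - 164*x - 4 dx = -18*(-3*pi^3 - 5*pi^2 - 2*pi)^2 - 6*pi^3 - 10*pi^2 - 4*pi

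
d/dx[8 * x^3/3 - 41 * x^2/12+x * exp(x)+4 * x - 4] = 8*x^2 + x*exp(x) - 41*x/6 + exp(x) + 4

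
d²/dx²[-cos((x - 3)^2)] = 4*x^2*cos(x^2 - 6*x + 9) - 24*x*cos(x^2 - 6*x + 9) + 2*sin(x^2 - 6*x + 9) + 36*cos(x^2 - 6*x + 9)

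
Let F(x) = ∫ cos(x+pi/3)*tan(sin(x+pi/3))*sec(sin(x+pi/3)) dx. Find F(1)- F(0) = -sec(sqrt(3)/2) + sec(sin(1 + pi/3))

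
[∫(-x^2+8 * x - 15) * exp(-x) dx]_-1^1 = -16*E + 4*exp(-1)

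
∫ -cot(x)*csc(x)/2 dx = csc(x)/2 + C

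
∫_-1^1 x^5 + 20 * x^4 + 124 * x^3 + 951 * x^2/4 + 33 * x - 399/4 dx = -33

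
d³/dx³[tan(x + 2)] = 6*tan(x + 2)^4 + 8*tan(x + 2)^2 + 2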